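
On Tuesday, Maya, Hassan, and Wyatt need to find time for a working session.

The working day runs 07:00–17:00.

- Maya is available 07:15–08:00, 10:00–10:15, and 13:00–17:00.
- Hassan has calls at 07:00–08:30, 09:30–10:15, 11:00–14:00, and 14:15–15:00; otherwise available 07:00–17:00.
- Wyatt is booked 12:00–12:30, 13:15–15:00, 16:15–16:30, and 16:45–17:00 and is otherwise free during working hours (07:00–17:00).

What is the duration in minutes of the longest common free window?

Hassan free within 07:00–17:00: 08:30–09:30, 10:15–11:00, 14:00–14:15, 15:00–17:00.
Wyatt free within 07:00–17:00: 07:00–12:00, 12:30–13:15, 15:00–16:15, 16:30–16:45.
Maya ∩ Hassan: 14:00–14:15, 15:00–17:00.
Maya ∩ Hassan ∩ Wyatt: 15:00–16:15, 16:30–16:45.
Common window lengths: 75, 15 min; longest is 75.

75 minutes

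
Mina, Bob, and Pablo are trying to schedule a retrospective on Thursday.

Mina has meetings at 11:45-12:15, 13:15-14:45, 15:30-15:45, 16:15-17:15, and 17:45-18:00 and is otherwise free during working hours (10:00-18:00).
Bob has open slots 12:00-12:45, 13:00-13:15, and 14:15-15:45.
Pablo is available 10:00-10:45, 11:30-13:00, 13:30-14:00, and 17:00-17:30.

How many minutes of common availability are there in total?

30 minutes

Mina free within 10:00–18:00: 10:00–11:45, 12:15–13:15, 14:45–15:30, 15:45–16:15, 17:15–17:45.
Mina ∩ Bob: 12:15–12:45, 13:00–13:15, 14:45–15:30.
Mina ∩ Bob ∩ Pablo: 12:15–12:45.
Total common minutes: 30.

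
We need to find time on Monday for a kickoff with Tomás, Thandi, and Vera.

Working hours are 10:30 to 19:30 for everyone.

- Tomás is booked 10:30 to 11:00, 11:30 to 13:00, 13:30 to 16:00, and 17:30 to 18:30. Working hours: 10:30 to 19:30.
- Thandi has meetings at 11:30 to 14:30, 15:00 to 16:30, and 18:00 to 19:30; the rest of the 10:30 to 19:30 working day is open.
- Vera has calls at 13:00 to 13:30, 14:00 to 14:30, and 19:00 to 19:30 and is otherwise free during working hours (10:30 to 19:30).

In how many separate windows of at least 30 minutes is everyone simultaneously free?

Tomás free within 10:30–19:30: 11:00–11:30, 13:00–13:30, 16:00–17:30, 18:30–19:30.
Thandi free within 10:30–19:30: 10:30–11:30, 14:30–15:00, 16:30–18:00.
Vera free within 10:30–19:30: 10:30–13:00, 13:30–14:00, 14:30–19:00.
Tomás ∩ Thandi: 11:00–11:30, 16:30–17:30.
Tomás ∩ Thandi ∩ Vera: 11:00–11:30, 16:30–17:30.
Windows ≥ 30 min: 11:00–11:30, 16:30–17:30.
That's 2 windows.

2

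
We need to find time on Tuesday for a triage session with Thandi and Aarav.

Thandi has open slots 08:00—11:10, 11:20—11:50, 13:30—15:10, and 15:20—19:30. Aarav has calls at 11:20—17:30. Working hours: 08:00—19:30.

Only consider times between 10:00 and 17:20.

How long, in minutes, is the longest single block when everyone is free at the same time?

70 minutes

Aarav free within 08:00–19:30: 08:00–11:20, 17:30–19:30.
Thandi ∩ Aarav: 08:00–11:10, 17:30–19:30.
Restricted to 10:00–17:20: 10:00–11:10.
Single common window of 70 minutes.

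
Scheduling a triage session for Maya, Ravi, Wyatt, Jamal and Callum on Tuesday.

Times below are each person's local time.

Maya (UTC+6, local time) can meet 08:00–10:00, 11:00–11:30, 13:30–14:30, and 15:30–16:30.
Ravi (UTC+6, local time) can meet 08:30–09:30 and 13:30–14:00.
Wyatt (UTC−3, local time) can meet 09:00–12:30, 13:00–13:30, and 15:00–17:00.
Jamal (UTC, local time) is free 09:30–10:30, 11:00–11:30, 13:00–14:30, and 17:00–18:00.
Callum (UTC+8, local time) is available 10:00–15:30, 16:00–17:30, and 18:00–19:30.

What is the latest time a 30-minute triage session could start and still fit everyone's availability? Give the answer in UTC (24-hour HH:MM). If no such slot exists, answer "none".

Maya → UTC: 02:00–04:00, 05:00–05:30, 07:30–08:30, 09:30–10:30.
Ravi → UTC: 02:30–03:30, 07:30–08:00.
Wyatt → UTC: 12:00–15:30, 16:00–16:30, 18:00–20:00.
Jamal → UTC: 09:30–10:30, 11:00–11:30, 13:00–14:30, 17:00–18:00.
Callum → UTC: 02:00–07:30, 08:00–09:30, 10:00–11:30.
Maya ∩ Ravi: 02:30–03:30, 07:30–08:00.
Maya ∩ Ravi ∩ Wyatt: (none).
Maya ∩ Ravi ∩ Wyatt ∩ Jamal: (none).
Maya ∩ Ravi ∩ Wyatt ∩ Jamal ∩ Callum: (none).
Windows ≥ 30 min: (none).

none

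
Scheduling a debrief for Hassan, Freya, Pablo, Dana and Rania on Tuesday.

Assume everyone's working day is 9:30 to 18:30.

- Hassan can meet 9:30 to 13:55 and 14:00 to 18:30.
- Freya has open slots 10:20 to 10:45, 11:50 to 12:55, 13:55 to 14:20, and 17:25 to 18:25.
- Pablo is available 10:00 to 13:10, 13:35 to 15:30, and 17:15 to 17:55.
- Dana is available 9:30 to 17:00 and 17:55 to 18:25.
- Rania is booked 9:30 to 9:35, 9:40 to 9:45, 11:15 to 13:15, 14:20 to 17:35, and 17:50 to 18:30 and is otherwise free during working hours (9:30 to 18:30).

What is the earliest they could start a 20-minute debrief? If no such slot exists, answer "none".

10:20

Rania free within 09:30–18:30: 09:35–09:40, 09:45–11:15, 13:15–14:20, 17:35–17:50.
Hassan ∩ Freya: 10:20–10:45, 11:50–12:55, 14:00–14:20, 17:25–18:25.
Hassan ∩ Freya ∩ Pablo: 10:20–10:45, 11:50–12:55, 14:00–14:20, 17:25–17:55.
Hassan ∩ Freya ∩ Pablo ∩ Dana: 10:20–10:45, 11:50–12:55, 14:00–14:20.
Hassan ∩ Freya ∩ Pablo ∩ Dana ∩ Rania: 10:20–10:45, 14:00–14:20.
Windows ≥ 20 min: 10:20–10:45, 14:00–14:20.
Earliest such window starts at 10:20.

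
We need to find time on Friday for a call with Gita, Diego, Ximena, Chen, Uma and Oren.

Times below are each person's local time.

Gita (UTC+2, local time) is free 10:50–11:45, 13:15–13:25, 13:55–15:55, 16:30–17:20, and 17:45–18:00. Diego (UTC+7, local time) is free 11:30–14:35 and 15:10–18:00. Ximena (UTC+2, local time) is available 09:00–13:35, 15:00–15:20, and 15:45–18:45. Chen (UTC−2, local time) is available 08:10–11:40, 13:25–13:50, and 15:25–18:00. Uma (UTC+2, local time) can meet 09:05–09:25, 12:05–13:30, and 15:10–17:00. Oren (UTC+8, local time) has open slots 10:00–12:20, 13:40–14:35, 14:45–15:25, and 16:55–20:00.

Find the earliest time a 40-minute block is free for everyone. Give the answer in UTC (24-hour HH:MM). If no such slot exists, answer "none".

none

Gita → UTC: 08:50–09:45, 11:15–11:25, 11:55–13:55, 14:30–15:20, 15:45–16:00.
Diego → UTC: 04:30–07:35, 08:10–11:00.
Ximena → UTC: 07:00–11:35, 13:00–13:20, 13:45–16:45.
Chen → UTC: 10:10–13:40, 15:25–15:50, 17:25–20:00.
Uma → UTC: 07:05–07:25, 10:05–11:30, 13:10–15:00.
Oren → UTC: 02:00–04:20, 05:40–06:35, 06:45–07:25, 08:55–12:00.
Gita ∩ Diego: 08:50–09:45.
Gita ∩ Diego ∩ Ximena: 08:50–09:45.
Gita ∩ Diego ∩ Ximena ∩ Chen: (none).
Gita ∩ Diego ∩ Ximena ∩ Chen ∩ Uma: (none).
Gita ∩ Diego ∩ Ximena ∩ Chen ∩ Uma ∩ Oren: (none).
Windows ≥ 40 min: (none).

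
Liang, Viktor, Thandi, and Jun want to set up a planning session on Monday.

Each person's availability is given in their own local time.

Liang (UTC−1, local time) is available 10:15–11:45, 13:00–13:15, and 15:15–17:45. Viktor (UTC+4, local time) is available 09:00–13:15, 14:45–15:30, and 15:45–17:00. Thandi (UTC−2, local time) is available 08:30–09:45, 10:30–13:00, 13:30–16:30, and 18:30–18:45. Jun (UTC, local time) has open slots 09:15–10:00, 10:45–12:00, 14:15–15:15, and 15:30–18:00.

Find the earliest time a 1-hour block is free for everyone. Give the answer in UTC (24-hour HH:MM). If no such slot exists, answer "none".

none

Liang → UTC: 11:15–12:45, 14:00–14:15, 16:15–18:45.
Viktor → UTC: 05:00–09:15, 10:45–11:30, 11:45–13:00.
Thandi → UTC: 10:30–11:45, 12:30–15:00, 15:30–18:30, 20:30–20:45.
Jun → UTC: 09:15–10:00, 10:45–12:00, 14:15–15:15, 15:30–18:00.
Liang ∩ Viktor: 11:15–11:30, 11:45–12:45.
Liang ∩ Viktor ∩ Thandi: 11:15–11:30, 12:30–12:45.
Liang ∩ Viktor ∩ Thandi ∩ Jun: 11:15–11:30.
Windows ≥ 60 min: (none).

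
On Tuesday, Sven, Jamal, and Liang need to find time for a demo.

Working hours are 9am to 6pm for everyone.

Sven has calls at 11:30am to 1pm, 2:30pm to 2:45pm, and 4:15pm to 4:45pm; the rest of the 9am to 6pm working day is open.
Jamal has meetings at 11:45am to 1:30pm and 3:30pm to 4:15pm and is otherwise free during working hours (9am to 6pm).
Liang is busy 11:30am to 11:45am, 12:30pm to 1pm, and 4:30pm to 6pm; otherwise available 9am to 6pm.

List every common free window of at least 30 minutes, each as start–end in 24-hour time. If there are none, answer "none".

Sven free within 09:00–18:00: 09:00–11:30, 13:00–14:30, 14:45–16:15, 16:45–18:00.
Jamal free within 09:00–18:00: 09:00–11:45, 13:30–15:30, 16:15–18:00.
Liang free within 09:00–18:00: 09:00–11:30, 11:45–12:30, 13:00–16:30.
Sven ∩ Jamal: 09:00–11:30, 13:30–14:30, 14:45–15:30, 16:45–18:00.
Sven ∩ Jamal ∩ Liang: 09:00–11:30, 13:30–14:30, 14:45–15:30.
Windows ≥ 30 min: 09:00–11:30, 13:30–14:30, 14:45–15:30.

09:00–11:30, 13:30–14:30, 14:45–15:30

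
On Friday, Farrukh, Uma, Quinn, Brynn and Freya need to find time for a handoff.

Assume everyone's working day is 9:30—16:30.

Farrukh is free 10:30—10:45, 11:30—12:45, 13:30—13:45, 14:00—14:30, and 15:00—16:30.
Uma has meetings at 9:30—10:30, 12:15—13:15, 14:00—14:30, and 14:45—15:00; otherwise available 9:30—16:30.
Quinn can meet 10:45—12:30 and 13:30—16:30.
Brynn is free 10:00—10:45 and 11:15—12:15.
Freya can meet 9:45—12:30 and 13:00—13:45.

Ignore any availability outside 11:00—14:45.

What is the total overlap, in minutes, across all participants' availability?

45 minutes

Uma free within 09:30–16:30: 10:30–12:15, 13:15–14:00, 14:30–14:45, 15:00–16:30.
Farrukh ∩ Uma: 10:30–10:45, 11:30–12:15, 13:30–13:45, 15:00–16:30.
Farrukh ∩ Uma ∩ Quinn: 11:30–12:15, 13:30–13:45, 15:00–16:30.
Farrukh ∩ Uma ∩ Quinn ∩ Brynn: 11:30–12:15.
Farrukh ∩ Uma ∩ Quinn ∩ Brynn ∩ Freya: 11:30–12:15.
Restricted to 11:00–14:45: 11:30–12:15.
Total common minutes: 45.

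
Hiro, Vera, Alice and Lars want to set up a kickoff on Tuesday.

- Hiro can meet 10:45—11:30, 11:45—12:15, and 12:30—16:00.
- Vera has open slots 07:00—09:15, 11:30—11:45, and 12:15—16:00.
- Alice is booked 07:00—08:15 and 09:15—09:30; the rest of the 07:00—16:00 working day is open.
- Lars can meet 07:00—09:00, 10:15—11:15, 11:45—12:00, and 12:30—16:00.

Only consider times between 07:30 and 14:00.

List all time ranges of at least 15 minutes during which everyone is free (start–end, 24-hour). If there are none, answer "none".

Alice free within 07:00–16:00: 08:15–09:15, 09:30–16:00.
Hiro ∩ Vera: 12:30–16:00.
Hiro ∩ Vera ∩ Alice: 12:30–16:00.
Hiro ∩ Vera ∩ Alice ∩ Lars: 12:30–16:00.
Restricted to 07:30–14:00: 12:30–14:00.
Windows ≥ 15 min: 12:30–14:00.

12:30–14:00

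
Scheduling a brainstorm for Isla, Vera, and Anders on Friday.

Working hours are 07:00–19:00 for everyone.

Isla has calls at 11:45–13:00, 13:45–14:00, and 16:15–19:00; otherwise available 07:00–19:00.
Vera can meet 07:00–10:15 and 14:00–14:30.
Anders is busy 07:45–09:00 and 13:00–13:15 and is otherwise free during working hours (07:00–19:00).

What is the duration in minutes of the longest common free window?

Isla free within 07:00–19:00: 07:00–11:45, 13:00–13:45, 14:00–16:15.
Anders free within 07:00–19:00: 07:00–07:45, 09:00–13:00, 13:15–19:00.
Isla ∩ Vera: 07:00–10:15, 14:00–14:30.
Isla ∩ Vera ∩ Anders: 07:00–07:45, 09:00–10:15, 14:00–14:30.
Common window lengths: 45, 75, 30 min; longest is 75.

75 minutes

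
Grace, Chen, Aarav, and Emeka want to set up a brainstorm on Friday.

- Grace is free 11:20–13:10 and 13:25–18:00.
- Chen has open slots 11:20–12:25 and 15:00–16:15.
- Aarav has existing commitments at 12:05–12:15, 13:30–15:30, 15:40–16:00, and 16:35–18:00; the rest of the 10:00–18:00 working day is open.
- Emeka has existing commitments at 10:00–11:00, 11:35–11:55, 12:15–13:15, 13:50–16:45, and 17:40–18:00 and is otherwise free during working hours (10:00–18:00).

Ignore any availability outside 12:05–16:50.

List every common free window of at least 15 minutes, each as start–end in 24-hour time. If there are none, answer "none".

Aarav free within 10:00–18:00: 10:00–12:05, 12:15–13:30, 15:30–15:40, 16:00–16:35.
Emeka free within 10:00–18:00: 11:00–11:35, 11:55–12:15, 13:15–13:50, 16:45–17:40.
Grace ∩ Chen: 11:20–12:25, 15:00–16:15.
Grace ∩ Chen ∩ Aarav: 11:20–12:05, 12:15–12:25, 15:30–15:40, 16:00–16:15.
Grace ∩ Chen ∩ Aarav ∩ Emeka: 11:20–11:35, 11:55–12:05.
Restricted to 12:05–16:50: (none).
Windows ≥ 15 min: (none).

none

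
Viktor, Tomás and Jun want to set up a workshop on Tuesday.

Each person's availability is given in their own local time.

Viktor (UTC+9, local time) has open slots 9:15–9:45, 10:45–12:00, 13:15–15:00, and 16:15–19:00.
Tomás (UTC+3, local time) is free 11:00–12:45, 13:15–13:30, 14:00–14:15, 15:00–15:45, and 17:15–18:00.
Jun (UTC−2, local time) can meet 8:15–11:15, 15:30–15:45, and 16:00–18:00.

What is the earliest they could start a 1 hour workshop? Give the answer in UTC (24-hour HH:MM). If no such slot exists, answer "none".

Viktor → UTC: 00:15–00:45, 01:45–03:00, 04:15–06:00, 07:15–10:00.
Tomás → UTC: 08:00–09:45, 10:15–10:30, 11:00–11:15, 12:00–12:45, 14:15–15:00.
Jun → UTC: 10:15–13:15, 17:30–17:45, 18:00–20:00.
Viktor ∩ Tomás: 08:00–09:45.
Viktor ∩ Tomás ∩ Jun: (none).
Windows ≥ 60 min: (none).

none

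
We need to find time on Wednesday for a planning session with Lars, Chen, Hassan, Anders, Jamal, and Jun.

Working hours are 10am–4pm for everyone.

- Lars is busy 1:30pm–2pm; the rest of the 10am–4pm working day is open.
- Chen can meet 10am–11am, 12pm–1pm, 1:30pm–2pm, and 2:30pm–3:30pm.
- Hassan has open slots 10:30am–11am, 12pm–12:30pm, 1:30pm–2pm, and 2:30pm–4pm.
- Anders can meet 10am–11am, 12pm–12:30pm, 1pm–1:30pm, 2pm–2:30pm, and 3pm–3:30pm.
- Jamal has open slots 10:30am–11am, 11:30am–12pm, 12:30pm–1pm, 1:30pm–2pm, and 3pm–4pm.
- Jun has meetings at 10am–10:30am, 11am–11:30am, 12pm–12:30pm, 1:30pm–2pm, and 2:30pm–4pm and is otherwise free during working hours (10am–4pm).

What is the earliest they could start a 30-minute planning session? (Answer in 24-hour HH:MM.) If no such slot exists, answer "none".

Lars free within 10:00–16:00: 10:00–13:30, 14:00–16:00.
Jun free within 10:00–16:00: 10:30–11:00, 11:30–12:00, 12:30–13:30, 14:00–14:30.
Lars ∩ Chen: 10:00–11:00, 12:00–13:00, 14:30–15:30.
Lars ∩ Chen ∩ Hassan: 10:30–11:00, 12:00–12:30, 14:30–15:30.
Lars ∩ Chen ∩ Hassan ∩ Anders: 10:30–11:00, 12:00–12:30, 15:00–15:30.
Lars ∩ Chen ∩ Hassan ∩ Anders ∩ Jamal: 10:30–11:00, 15:00–15:30.
Lars ∩ Chen ∩ Hassan ∩ Anders ∩ Jamal ∩ Jun: 10:30–11:00.
Windows ≥ 30 min: 10:30–11:00.
Earliest such window starts at 10:30.

10:30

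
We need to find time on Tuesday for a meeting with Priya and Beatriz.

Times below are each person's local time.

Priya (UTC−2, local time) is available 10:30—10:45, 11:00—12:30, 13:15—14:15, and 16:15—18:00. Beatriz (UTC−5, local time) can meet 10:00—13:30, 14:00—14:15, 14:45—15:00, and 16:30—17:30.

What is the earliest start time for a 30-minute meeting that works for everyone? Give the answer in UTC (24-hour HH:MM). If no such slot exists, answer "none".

Priya → UTC: 12:30–12:45, 13:00–14:30, 15:15–16:15, 18:15–20:00.
Beatriz → UTC: 15:00–18:30, 19:00–19:15, 19:45–20:00, 21:30–22:30.
Priya ∩ Beatriz: 15:15–16:15, 18:15–18:30, 19:00–19:15, 19:45–20:00.
Windows ≥ 30 min: 15:15–16:15.
Earliest such window starts at 15:15.

15:15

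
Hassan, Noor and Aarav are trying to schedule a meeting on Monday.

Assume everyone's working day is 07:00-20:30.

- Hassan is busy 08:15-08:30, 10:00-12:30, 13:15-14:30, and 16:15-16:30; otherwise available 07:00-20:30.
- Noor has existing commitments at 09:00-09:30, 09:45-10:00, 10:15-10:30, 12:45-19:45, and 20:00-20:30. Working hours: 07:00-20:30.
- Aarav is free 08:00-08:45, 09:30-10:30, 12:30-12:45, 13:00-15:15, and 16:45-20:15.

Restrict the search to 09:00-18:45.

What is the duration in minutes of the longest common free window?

Hassan free within 07:00–20:30: 07:00–08:15, 08:30–10:00, 12:30–13:15, 14:30–16:15, 16:30–20:30.
Noor free within 07:00–20:30: 07:00–09:00, 09:30–09:45, 10:00–10:15, 10:30–12:45, 19:45–20:00.
Hassan ∩ Noor: 07:00–08:15, 08:30–09:00, 09:30–09:45, 12:30–12:45, 19:45–20:00.
Hassan ∩ Noor ∩ Aarav: 08:00–08:15, 08:30–08:45, 09:30–09:45, 12:30–12:45, 19:45–20:00.
Restricted to 09:00–18:45: 09:30–09:45, 12:30–12:45.
Common window lengths: 15, 15 min; longest is 15.

15 minutes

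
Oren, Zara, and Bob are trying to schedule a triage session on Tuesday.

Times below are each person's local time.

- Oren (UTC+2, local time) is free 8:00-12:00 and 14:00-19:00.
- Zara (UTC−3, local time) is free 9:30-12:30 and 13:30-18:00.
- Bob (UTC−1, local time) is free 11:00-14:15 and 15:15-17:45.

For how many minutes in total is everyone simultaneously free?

195 minutes

Oren → UTC: 06:00–10:00, 12:00–17:00.
Zara → UTC: 12:30–15:30, 16:30–21:00.
Bob → UTC: 12:00–15:15, 16:15–18:45.
Oren ∩ Zara: 12:30–15:30, 16:30–17:00.
Oren ∩ Zara ∩ Bob: 12:30–15:15, 16:30–17:00.
Total common minutes: 165 + 30 = 195.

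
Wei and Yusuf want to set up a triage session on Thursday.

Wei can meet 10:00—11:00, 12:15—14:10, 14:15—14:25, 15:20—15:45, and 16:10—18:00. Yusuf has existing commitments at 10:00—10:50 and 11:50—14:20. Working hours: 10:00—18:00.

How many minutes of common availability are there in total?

150 minutes

Yusuf free within 10:00–18:00: 10:50–11:50, 14:20–18:00.
Wei ∩ Yusuf: 10:50–11:00, 14:20–14:25, 15:20–15:45, 16:10–18:00.
Total common minutes: 10 + 5 + 25 + 110 = 150.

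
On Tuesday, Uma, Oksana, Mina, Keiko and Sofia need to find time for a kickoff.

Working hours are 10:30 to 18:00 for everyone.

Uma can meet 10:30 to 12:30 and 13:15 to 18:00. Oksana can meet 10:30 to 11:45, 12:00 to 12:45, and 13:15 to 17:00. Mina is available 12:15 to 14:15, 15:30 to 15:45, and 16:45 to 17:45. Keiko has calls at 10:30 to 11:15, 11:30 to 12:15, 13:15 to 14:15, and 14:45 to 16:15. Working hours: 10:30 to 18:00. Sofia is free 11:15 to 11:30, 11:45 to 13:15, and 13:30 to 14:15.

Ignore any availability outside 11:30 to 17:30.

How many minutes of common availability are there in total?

15 minutes

Keiko free within 10:30–18:00: 11:15–11:30, 12:15–13:15, 14:15–14:45, 16:15–18:00.
Uma ∩ Oksana: 10:30–11:45, 12:00–12:30, 13:15–17:00.
Uma ∩ Oksana ∩ Mina: 12:15–12:30, 13:15–14:15, 15:30–15:45, 16:45–17:00.
Uma ∩ Oksana ∩ Mina ∩ Keiko: 12:15–12:30, 16:45–17:00.
Uma ∩ Oksana ∩ Mina ∩ Keiko ∩ Sofia: 12:15–12:30.
Restricted to 11:30–17:30: 12:15–12:30.
Total common minutes: 15.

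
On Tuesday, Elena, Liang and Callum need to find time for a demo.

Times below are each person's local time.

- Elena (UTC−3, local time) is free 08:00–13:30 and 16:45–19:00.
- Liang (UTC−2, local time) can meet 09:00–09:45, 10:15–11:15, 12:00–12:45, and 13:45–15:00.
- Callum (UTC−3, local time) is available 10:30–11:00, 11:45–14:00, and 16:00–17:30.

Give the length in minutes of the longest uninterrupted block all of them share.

45 minutes

Elena → UTC: 11:00–16:30, 19:45–22:00.
Liang → UTC: 11:00–11:45, 12:15–13:15, 14:00–14:45, 15:45–17:00.
Callum → UTC: 13:30–14:00, 14:45–17:00, 19:00–20:30.
Elena ∩ Liang: 11:00–11:45, 12:15–13:15, 14:00–14:45, 15:45–16:30.
Elena ∩ Liang ∩ Callum: 15:45–16:30.
Single common window of 45 minutes.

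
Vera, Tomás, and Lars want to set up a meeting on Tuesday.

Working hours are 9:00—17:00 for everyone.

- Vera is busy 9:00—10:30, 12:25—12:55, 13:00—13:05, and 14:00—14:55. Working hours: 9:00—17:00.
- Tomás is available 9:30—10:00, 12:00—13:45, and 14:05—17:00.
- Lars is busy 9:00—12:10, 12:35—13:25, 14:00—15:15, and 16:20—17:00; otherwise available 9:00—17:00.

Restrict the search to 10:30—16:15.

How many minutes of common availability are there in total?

95 minutes

Vera free within 09:00–17:00: 10:30–12:25, 12:55–13:00, 13:05–14:00, 14:55–17:00.
Lars free within 09:00–17:00: 12:10–12:35, 13:25–14:00, 15:15–16:20.
Vera ∩ Tomás: 12:00–12:25, 12:55–13:00, 13:05–13:45, 14:55–17:00.
Vera ∩ Tomás ∩ Lars: 12:10–12:25, 13:25–13:45, 15:15–16:20.
Restricted to 10:30–16:15: 12:10–12:25, 13:25–13:45, 15:15–16:15.
Total common minutes: 15 + 20 + 60 = 95.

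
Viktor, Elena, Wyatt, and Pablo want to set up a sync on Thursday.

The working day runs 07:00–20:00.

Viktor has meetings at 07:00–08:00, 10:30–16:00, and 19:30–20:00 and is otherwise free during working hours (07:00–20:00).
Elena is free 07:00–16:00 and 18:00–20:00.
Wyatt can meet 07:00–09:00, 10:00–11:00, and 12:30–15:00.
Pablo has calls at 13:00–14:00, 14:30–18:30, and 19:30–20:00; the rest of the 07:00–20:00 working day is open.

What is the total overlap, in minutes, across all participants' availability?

Viktor free within 07:00–20:00: 08:00–10:30, 16:00–19:30.
Pablo free within 07:00–20:00: 07:00–13:00, 14:00–14:30, 18:30–19:30.
Viktor ∩ Elena: 08:00–10:30, 18:00–19:30.
Viktor ∩ Elena ∩ Wyatt: 08:00–09:00, 10:00–10:30.
Viktor ∩ Elena ∩ Wyatt ∩ Pablo: 08:00–09:00, 10:00–10:30.
Total common minutes: 60 + 30 = 90.

90 minutes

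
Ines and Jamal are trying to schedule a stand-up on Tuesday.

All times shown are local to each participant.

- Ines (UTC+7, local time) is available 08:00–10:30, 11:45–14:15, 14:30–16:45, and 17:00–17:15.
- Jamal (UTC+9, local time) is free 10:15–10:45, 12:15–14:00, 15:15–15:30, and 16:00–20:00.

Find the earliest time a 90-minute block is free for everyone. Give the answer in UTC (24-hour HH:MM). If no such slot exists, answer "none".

07:30

Ines → UTC: 01:00–03:30, 04:45–07:15, 07:30–09:45, 10:00–10:15.
Jamal → UTC: 01:15–01:45, 03:15–05:00, 06:15–06:30, 07:00–11:00.
Ines ∩ Jamal: 01:15–01:45, 03:15–03:30, 04:45–05:00, 06:15–06:30, 07:00–07:15, 07:30–09:45, 10:00–10:15.
Windows ≥ 90 min: 07:30–09:45.
Earliest such window starts at 07:30.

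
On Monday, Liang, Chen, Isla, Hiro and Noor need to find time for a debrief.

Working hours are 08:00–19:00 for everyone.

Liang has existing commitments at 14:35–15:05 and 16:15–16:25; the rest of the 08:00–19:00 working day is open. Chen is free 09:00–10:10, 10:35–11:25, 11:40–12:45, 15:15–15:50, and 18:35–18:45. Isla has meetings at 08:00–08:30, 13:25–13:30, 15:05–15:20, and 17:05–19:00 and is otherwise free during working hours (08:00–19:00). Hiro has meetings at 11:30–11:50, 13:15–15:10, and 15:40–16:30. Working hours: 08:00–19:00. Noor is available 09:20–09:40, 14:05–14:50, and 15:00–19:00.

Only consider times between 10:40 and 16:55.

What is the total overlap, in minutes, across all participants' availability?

20 minutes

Liang free within 08:00–19:00: 08:00–14:35, 15:05–16:15, 16:25–19:00.
Isla free within 08:00–19:00: 08:30–13:25, 13:30–15:05, 15:20–17:05.
Hiro free within 08:00–19:00: 08:00–11:30, 11:50–13:15, 15:10–15:40, 16:30–19:00.
Liang ∩ Chen: 09:00–10:10, 10:35–11:25, 11:40–12:45, 15:15–15:50, 18:35–18:45.
Liang ∩ Chen ∩ Isla: 09:00–10:10, 10:35–11:25, 11:40–12:45, 15:20–15:50.
Liang ∩ Chen ∩ Isla ∩ Hiro: 09:00–10:10, 10:35–11:25, 11:50–12:45, 15:20–15:40.
Liang ∩ Chen ∩ Isla ∩ Hiro ∩ Noor: 09:20–09:40, 15:20–15:40.
Restricted to 10:40–16:55: 15:20–15:40.
Total common minutes: 20.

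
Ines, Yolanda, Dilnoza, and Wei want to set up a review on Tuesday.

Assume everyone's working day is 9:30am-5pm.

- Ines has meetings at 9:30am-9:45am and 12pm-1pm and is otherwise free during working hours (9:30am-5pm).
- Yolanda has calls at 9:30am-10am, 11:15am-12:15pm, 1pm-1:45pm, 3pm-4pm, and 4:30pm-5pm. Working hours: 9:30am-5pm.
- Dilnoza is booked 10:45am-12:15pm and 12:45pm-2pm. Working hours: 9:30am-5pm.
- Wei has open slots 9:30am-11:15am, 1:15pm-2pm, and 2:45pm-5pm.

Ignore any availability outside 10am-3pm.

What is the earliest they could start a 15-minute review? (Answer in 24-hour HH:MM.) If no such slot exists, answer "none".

10:00

Ines free within 09:30–17:00: 09:45–12:00, 13:00–17:00.
Yolanda free within 09:30–17:00: 10:00–11:15, 12:15–13:00, 13:45–15:00, 16:00–16:30.
Dilnoza free within 09:30–17:00: 09:30–10:45, 12:15–12:45, 14:00–17:00.
Ines ∩ Yolanda: 10:00–11:15, 13:45–15:00, 16:00–16:30.
Ines ∩ Yolanda ∩ Dilnoza: 10:00–10:45, 14:00–15:00, 16:00–16:30.
Ines ∩ Yolanda ∩ Dilnoza ∩ Wei: 10:00–10:45, 14:45–15:00, 16:00–16:30.
Restricted to 10:00–15:00: 10:00–10:45, 14:45–15:00.
Windows ≥ 15 min: 10:00–10:45, 14:45–15:00.
Earliest such window starts at 10:00.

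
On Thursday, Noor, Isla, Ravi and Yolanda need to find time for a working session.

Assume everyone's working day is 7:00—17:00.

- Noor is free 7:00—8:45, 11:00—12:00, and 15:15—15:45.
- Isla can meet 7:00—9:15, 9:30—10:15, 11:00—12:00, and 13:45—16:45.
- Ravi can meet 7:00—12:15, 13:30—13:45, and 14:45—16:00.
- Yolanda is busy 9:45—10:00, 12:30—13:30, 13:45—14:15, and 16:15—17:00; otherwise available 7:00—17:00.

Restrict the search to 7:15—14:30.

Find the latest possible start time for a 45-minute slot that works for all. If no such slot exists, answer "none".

Yolanda free within 07:00–17:00: 07:00–09:45, 10:00–12:30, 13:30–13:45, 14:15–16:15.
Noor ∩ Isla: 07:00–08:45, 11:00–12:00, 15:15–15:45.
Noor ∩ Isla ∩ Ravi: 07:00–08:45, 11:00–12:00, 15:15–15:45.
Noor ∩ Isla ∩ Ravi ∩ Yolanda: 07:00–08:45, 11:00–12:00, 15:15–15:45.
Restricted to 07:15–14:30: 07:15–08:45, 11:00–12:00.
Windows ≥ 45 min: 07:15–08:45, 11:00–12:00.
Latest start in the last window 11:00–12:00 is 12:00 − 45 min = 11:15.

11:15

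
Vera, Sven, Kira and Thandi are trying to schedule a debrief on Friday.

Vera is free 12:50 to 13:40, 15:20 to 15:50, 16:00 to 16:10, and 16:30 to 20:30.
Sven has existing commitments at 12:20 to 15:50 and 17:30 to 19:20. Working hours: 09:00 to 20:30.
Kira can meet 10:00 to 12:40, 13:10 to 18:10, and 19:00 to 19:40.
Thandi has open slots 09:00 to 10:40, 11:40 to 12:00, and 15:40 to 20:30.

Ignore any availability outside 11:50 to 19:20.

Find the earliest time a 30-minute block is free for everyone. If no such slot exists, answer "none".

16:30

Sven free within 09:00–20:30: 09:00–12:20, 15:50–17:30, 19:20–20:30.
Vera ∩ Sven: 16:00–16:10, 16:30–17:30, 19:20–20:30.
Vera ∩ Sven ∩ Kira: 16:00–16:10, 16:30–17:30, 19:20–19:40.
Vera ∩ Sven ∩ Kira ∩ Thandi: 16:00–16:10, 16:30–17:30, 19:20–19:40.
Restricted to 11:50–19:20: 16:00–16:10, 16:30–17:30.
Windows ≥ 30 min: 16:30–17:30.
Earliest such window starts at 16:30.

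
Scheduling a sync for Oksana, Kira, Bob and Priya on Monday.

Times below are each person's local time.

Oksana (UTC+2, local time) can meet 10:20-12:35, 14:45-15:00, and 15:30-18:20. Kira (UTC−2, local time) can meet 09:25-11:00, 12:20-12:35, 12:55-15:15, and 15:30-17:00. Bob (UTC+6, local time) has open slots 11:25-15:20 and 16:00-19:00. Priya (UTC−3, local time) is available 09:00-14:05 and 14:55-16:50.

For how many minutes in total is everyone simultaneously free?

Oksana → UTC: 08:20–10:35, 12:45–13:00, 13:30–16:20.
Kira → UTC: 11:25–13:00, 14:20–14:35, 14:55–17:15, 17:30–19:00.
Bob → UTC: 05:25–09:20, 10:00–13:00.
Priya → UTC: 12:00–17:05, 17:55–19:50.
Oksana ∩ Kira: 12:45–13:00, 14:20–14:35, 14:55–16:20.
Oksana ∩ Kira ∩ Bob: 12:45–13:00.
Oksana ∩ Kira ∩ Bob ∩ Priya: 12:45–13:00.
Total common minutes: 15.

15 minutes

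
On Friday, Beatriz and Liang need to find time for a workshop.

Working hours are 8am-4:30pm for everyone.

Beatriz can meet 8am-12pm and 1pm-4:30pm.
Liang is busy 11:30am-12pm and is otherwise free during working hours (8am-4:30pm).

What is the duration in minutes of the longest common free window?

210 minutes

Liang free within 08:00–16:30: 08:00–11:30, 12:00–16:30.
Beatriz ∩ Liang: 08:00–11:30, 13:00–16:30.
Common window lengths: 210, 210 min; longest is 210.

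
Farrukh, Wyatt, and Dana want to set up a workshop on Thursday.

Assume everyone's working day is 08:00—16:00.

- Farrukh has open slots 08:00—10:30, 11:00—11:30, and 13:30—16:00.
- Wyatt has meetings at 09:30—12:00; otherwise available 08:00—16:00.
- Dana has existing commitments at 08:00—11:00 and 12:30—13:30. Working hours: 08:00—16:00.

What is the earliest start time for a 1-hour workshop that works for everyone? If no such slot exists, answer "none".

Wyatt free within 08:00–16:00: 08:00–09:30, 12:00–16:00.
Dana free within 08:00–16:00: 11:00–12:30, 13:30–16:00.
Farrukh ∩ Wyatt: 08:00–09:30, 13:30–16:00.
Farrukh ∩ Wyatt ∩ Dana: 13:30–16:00.
Windows ≥ 60 min: 13:30–16:00.
Earliest such window starts at 13:30.

13:30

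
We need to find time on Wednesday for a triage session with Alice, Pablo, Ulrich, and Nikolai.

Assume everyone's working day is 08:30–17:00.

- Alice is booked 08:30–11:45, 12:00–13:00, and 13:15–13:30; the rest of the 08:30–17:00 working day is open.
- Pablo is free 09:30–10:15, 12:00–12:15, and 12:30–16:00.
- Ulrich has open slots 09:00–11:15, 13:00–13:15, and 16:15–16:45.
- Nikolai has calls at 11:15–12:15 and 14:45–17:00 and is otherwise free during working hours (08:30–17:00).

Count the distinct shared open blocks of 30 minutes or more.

Alice free within 08:30–17:00: 11:45–12:00, 13:00–13:15, 13:30–17:00.
Nikolai free within 08:30–17:00: 08:30–11:15, 12:15–14:45.
Alice ∩ Pablo: 13:00–13:15, 13:30–16:00.
Alice ∩ Pablo ∩ Ulrich: 13:00–13:15.
Alice ∩ Pablo ∩ Ulrich ∩ Nikolai: 13:00–13:15.
Windows ≥ 30 min: (none).
That's 0 windows.

0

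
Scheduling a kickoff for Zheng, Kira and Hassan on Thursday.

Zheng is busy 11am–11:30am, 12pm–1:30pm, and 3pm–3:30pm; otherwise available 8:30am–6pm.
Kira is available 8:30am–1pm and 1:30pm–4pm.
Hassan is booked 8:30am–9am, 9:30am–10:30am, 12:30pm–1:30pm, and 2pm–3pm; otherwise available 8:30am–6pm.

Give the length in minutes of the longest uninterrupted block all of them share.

Zheng free within 08:30–18:00: 08:30–11:00, 11:30–12:00, 13:30–15:00, 15:30–18:00.
Hassan free within 08:30–18:00: 09:00–09:30, 10:30–12:30, 13:30–14:00, 15:00–18:00.
Zheng ∩ Kira: 08:30–11:00, 11:30–12:00, 13:30–15:00, 15:30–16:00.
Zheng ∩ Kira ∩ Hassan: 09:00–09:30, 10:30–11:00, 11:30–12:00, 13:30–14:00, 15:30–16:00.
Common window lengths: 30, 30, 30, 30, 30 min; longest is 30.

30 minutes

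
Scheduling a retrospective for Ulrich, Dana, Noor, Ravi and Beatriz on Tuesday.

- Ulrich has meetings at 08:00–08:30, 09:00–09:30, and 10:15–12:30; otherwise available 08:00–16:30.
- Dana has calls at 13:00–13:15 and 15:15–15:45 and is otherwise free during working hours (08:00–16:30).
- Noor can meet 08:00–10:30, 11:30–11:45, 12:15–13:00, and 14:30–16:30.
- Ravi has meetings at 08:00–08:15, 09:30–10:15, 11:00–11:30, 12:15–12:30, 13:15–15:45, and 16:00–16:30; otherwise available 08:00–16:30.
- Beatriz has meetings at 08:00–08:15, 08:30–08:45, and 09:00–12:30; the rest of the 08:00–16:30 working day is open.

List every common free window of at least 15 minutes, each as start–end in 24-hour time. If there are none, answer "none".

Ulrich free within 08:00–16:30: 08:30–09:00, 09:30–10:15, 12:30–16:30.
Dana free within 08:00–16:30: 08:00–13:00, 13:15–15:15, 15:45–16:30.
Ravi free within 08:00–16:30: 08:15–09:30, 10:15–11:00, 11:30–12:15, 12:30–13:15, 15:45–16:00.
Beatriz free within 08:00–16:30: 08:15–08:30, 08:45–09:00, 12:30–16:30.
Ulrich ∩ Dana: 08:30–09:00, 09:30–10:15, 12:30–13:00, 13:15–15:15, 15:45–16:30.
Ulrich ∩ Dana ∩ Noor: 08:30–09:00, 09:30–10:15, 12:30–13:00, 14:30–15:15, 15:45–16:30.
Ulrich ∩ Dana ∩ Noor ∩ Ravi: 08:30–09:00, 12:30–13:00, 15:45–16:00.
Ulrich ∩ Dana ∩ Noor ∩ Ravi ∩ Beatriz: 08:45–09:00, 12:30–13:00, 15:45–16:00.
Windows ≥ 15 min: 08:45–09:00, 12:30–13:00, 15:45–16:00.

08:45–09:00, 12:30–13:00, 15:45–16:00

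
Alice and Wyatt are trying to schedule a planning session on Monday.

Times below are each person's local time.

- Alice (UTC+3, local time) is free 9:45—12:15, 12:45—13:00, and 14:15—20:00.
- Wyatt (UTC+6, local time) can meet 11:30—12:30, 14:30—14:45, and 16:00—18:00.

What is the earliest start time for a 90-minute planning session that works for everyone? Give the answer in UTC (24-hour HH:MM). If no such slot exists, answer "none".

Alice → UTC: 06:45–09:15, 09:45–10:00, 11:15–17:00.
Wyatt → UTC: 05:30–06:30, 08:30–08:45, 10:00–12:00.
Alice ∩ Wyatt: 08:30–08:45, 11:15–12:00.
Windows ≥ 90 min: (none).

none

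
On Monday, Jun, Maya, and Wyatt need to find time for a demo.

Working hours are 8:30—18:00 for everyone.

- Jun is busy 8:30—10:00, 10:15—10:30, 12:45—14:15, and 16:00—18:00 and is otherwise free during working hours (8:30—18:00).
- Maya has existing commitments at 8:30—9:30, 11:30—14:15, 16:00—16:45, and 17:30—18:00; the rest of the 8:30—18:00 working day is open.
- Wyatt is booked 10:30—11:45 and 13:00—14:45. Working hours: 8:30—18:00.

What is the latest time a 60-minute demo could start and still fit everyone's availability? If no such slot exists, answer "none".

15:00

Jun free within 08:30–18:00: 10:00–10:15, 10:30–12:45, 14:15–16:00.
Maya free within 08:30–18:00: 09:30–11:30, 14:15–16:00, 16:45–17:30.
Wyatt free within 08:30–18:00: 08:30–10:30, 11:45–13:00, 14:45–18:00.
Jun ∩ Maya: 10:00–10:15, 10:30–11:30, 14:15–16:00.
Jun ∩ Maya ∩ Wyatt: 10:00–10:15, 14:45–16:00.
Windows ≥ 60 min: 14:45–16:00.
Latest start in the last window 14:45–16:00 is 16:00 − 60 min = 15:00.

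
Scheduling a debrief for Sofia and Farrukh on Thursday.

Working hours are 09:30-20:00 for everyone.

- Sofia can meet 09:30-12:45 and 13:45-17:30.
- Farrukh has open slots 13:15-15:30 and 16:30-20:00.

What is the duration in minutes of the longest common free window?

105 minutes

Sofia ∩ Farrukh: 13:45–15:30, 16:30–17:30.
Common window lengths: 105, 60 min; longest is 105.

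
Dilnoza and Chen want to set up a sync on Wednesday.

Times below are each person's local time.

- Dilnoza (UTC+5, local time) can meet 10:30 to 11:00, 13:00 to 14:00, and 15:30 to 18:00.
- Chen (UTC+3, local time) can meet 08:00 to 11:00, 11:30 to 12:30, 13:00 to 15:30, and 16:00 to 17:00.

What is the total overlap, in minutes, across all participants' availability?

180 minutes

Dilnoza → UTC: 05:30–06:00, 08:00–09:00, 10:30–13:00.
Chen → UTC: 05:00–08:00, 08:30–09:30, 10:00–12:30, 13:00–14:00.
Dilnoza ∩ Chen: 05:30–06:00, 08:30–09:00, 10:30–12:30.
Total common minutes: 30 + 30 + 120 = 180.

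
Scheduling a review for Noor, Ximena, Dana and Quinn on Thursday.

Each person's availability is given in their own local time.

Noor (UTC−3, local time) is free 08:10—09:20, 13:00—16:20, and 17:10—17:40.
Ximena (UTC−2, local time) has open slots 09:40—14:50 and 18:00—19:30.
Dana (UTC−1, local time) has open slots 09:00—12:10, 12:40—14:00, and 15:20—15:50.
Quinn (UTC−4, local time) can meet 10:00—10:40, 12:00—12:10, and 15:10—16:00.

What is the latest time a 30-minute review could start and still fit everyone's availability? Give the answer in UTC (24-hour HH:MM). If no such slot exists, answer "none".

Noor → UTC: 11:10–12:20, 16:00–19:20, 20:10–20:40.
Ximena → UTC: 11:40–16:50, 20:00–21:30.
Dana → UTC: 10:00–13:10, 13:40–15:00, 16:20–16:50.
Quinn → UTC: 14:00–14:40, 16:00–16:10, 19:10–20:00.
Noor ∩ Ximena: 11:40–12:20, 16:00–16:50, 20:10–20:40.
Noor ∩ Ximena ∩ Dana: 11:40–12:20, 16:20–16:50.
Noor ∩ Ximena ∩ Dana ∩ Quinn: (none).
Windows ≥ 30 min: (none).

none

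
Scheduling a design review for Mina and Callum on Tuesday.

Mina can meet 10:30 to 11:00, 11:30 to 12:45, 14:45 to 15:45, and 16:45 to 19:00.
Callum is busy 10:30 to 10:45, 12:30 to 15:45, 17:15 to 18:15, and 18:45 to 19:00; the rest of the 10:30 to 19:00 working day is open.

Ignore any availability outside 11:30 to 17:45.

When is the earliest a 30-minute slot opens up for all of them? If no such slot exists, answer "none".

Callum free within 10:30–19:00: 10:45–12:30, 15:45–17:15, 18:15–18:45.
Mina ∩ Callum: 10:45–11:00, 11:30–12:30, 16:45–17:15, 18:15–18:45.
Restricted to 11:30–17:45: 11:30–12:30, 16:45–17:15.
Windows ≥ 30 min: 11:30–12:30, 16:45–17:15.
Earliest such window starts at 11:30.

11:30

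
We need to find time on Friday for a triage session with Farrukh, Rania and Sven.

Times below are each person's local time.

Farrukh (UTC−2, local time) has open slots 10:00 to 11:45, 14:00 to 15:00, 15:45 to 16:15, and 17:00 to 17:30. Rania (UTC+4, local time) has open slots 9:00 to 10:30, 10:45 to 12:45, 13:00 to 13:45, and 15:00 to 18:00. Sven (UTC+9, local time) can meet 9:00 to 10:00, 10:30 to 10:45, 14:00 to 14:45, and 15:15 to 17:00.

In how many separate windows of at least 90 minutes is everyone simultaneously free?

0

Farrukh → UTC: 12:00–13:45, 16:00–17:00, 17:45–18:15, 19:00–19:30.
Rania → UTC: 05:00–06:30, 06:45–08:45, 09:00–09:45, 11:00–14:00.
Sven → UTC: 00:00–01:00, 01:30–01:45, 05:00–05:45, 06:15–08:00.
Farrukh ∩ Rania: 12:00–13:45.
Farrukh ∩ Rania ∩ Sven: (none).
Windows ≥ 90 min: (none).
That's 0 windows.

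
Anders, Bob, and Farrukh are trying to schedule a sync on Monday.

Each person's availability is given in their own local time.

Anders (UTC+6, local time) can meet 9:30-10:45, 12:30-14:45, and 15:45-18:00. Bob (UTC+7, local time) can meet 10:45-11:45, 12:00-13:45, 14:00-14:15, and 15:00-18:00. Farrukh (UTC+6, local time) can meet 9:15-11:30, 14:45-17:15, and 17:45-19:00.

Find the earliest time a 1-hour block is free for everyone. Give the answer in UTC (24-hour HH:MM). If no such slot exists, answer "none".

Anders → UTC: 03:30–04:45, 06:30–08:45, 09:45–12:00.
Bob → UTC: 03:45–04:45, 05:00–06:45, 07:00–07:15, 08:00–11:00.
Farrukh → UTC: 03:15–05:30, 08:45–11:15, 11:45–13:00.
Anders ∩ Bob: 03:45–04:45, 06:30–06:45, 07:00–07:15, 08:00–08:45, 09:45–11:00.
Anders ∩ Bob ∩ Farrukh: 03:45–04:45, 09:45–11:00.
Windows ≥ 60 min: 03:45–04:45, 09:45–11:00.
Earliest such window starts at 03:45.

03:45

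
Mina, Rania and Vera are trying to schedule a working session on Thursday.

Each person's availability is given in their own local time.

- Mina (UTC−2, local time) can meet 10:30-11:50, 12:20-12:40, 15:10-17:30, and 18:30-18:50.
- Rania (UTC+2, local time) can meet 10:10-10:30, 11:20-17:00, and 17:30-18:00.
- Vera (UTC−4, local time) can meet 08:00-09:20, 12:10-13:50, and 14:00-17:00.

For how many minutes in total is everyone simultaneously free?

Mina → UTC: 12:30–13:50, 14:20–14:40, 17:10–19:30, 20:30–20:50.
Rania → UTC: 08:10–08:30, 09:20–15:00, 15:30–16:00.
Vera → UTC: 12:00–13:20, 16:10–17:50, 18:00–21:00.
Mina ∩ Rania: 12:30–13:50, 14:20–14:40.
Mina ∩ Rania ∩ Vera: 12:30–13:20.
Total common minutes: 50.

50 minutes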